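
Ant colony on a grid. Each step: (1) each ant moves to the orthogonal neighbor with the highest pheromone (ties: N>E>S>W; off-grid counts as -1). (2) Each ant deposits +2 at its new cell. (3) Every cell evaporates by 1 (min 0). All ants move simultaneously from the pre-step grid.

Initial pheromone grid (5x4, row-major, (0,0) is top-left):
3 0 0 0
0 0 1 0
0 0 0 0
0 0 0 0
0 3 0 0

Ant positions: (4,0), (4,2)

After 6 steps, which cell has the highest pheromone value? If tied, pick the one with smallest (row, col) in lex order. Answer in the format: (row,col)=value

Answer: (4,1)=9

Derivation:
Step 1: ant0:(4,0)->E->(4,1) | ant1:(4,2)->W->(4,1)
  grid max=6 at (4,1)
Step 2: ant0:(4,1)->N->(3,1) | ant1:(4,1)->N->(3,1)
  grid max=5 at (4,1)
Step 3: ant0:(3,1)->S->(4,1) | ant1:(3,1)->S->(4,1)
  grid max=8 at (4,1)
Step 4: ant0:(4,1)->N->(3,1) | ant1:(4,1)->N->(3,1)
  grid max=7 at (4,1)
Step 5: ant0:(3,1)->S->(4,1) | ant1:(3,1)->S->(4,1)
  grid max=10 at (4,1)
Step 6: ant0:(4,1)->N->(3,1) | ant1:(4,1)->N->(3,1)
  grid max=9 at (4,1)
Final grid:
  0 0 0 0
  0 0 0 0
  0 0 0 0
  0 7 0 0
  0 9 0 0
Max pheromone 9 at (4,1)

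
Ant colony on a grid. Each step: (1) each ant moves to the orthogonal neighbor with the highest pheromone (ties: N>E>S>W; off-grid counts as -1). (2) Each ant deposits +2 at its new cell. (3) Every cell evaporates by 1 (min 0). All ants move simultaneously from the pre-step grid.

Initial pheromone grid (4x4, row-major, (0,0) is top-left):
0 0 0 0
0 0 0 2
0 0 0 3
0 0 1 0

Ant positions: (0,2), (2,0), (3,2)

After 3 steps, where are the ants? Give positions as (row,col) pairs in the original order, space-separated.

Step 1: ant0:(0,2)->E->(0,3) | ant1:(2,0)->N->(1,0) | ant2:(3,2)->N->(2,2)
  grid max=2 at (2,3)
Step 2: ant0:(0,3)->S->(1,3) | ant1:(1,0)->N->(0,0) | ant2:(2,2)->E->(2,3)
  grid max=3 at (2,3)
Step 3: ant0:(1,3)->S->(2,3) | ant1:(0,0)->E->(0,1) | ant2:(2,3)->N->(1,3)
  grid max=4 at (2,3)

(2,3) (0,1) (1,3)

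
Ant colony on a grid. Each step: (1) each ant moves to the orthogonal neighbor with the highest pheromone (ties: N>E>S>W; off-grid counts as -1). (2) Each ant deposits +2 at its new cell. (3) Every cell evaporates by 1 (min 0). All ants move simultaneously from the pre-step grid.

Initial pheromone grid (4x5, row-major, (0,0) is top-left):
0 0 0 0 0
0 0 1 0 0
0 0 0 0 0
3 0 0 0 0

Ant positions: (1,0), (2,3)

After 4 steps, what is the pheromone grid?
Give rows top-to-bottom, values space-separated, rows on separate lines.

After step 1: ants at (0,0),(1,3)
  1 0 0 0 0
  0 0 0 1 0
  0 0 0 0 0
  2 0 0 0 0
After step 2: ants at (0,1),(0,3)
  0 1 0 1 0
  0 0 0 0 0
  0 0 0 0 0
  1 0 0 0 0
After step 3: ants at (0,2),(0,4)
  0 0 1 0 1
  0 0 0 0 0
  0 0 0 0 0
  0 0 0 0 0
After step 4: ants at (0,3),(1,4)
  0 0 0 1 0
  0 0 0 0 1
  0 0 0 0 0
  0 0 0 0 0

0 0 0 1 0
0 0 0 0 1
0 0 0 0 0
0 0 0 0 0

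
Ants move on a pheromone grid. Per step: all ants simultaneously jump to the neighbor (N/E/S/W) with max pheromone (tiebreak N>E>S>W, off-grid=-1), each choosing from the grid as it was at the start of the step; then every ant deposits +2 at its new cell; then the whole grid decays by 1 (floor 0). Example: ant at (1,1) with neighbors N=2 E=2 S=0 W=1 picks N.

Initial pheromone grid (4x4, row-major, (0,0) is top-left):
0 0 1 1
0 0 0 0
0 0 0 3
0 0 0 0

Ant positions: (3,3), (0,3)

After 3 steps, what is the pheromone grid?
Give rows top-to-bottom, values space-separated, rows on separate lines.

After step 1: ants at (2,3),(0,2)
  0 0 2 0
  0 0 0 0
  0 0 0 4
  0 0 0 0
After step 2: ants at (1,3),(0,3)
  0 0 1 1
  0 0 0 1
  0 0 0 3
  0 0 0 0
After step 3: ants at (2,3),(1,3)
  0 0 0 0
  0 0 0 2
  0 0 0 4
  0 0 0 0

0 0 0 0
0 0 0 2
0 0 0 4
0 0 0 0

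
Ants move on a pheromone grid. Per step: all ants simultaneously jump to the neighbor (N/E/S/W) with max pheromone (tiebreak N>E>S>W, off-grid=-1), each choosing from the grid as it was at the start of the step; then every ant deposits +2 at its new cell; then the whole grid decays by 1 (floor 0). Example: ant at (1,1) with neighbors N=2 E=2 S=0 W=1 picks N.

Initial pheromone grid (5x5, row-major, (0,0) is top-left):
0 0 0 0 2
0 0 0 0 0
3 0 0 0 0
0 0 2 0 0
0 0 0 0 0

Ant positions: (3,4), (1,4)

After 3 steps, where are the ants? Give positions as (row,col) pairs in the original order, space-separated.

Step 1: ant0:(3,4)->N->(2,4) | ant1:(1,4)->N->(0,4)
  grid max=3 at (0,4)
Step 2: ant0:(2,4)->N->(1,4) | ant1:(0,4)->S->(1,4)
  grid max=3 at (1,4)
Step 3: ant0:(1,4)->N->(0,4) | ant1:(1,4)->N->(0,4)
  grid max=5 at (0,4)

(0,4) (0,4)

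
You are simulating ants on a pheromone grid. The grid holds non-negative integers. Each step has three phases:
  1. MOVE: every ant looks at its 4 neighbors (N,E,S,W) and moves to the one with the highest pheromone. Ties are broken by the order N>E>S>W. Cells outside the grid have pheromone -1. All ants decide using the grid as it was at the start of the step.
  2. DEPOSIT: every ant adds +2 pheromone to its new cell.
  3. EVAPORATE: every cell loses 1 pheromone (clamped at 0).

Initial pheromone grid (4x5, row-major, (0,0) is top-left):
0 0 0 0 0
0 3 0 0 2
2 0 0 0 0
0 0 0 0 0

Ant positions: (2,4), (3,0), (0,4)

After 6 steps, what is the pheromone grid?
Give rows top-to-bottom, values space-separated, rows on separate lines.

After step 1: ants at (1,4),(2,0),(1,4)
  0 0 0 0 0
  0 2 0 0 5
  3 0 0 0 0
  0 0 0 0 0
After step 2: ants at (0,4),(1,0),(0,4)
  0 0 0 0 3
  1 1 0 0 4
  2 0 0 0 0
  0 0 0 0 0
After step 3: ants at (1,4),(2,0),(1,4)
  0 0 0 0 2
  0 0 0 0 7
  3 0 0 0 0
  0 0 0 0 0
After step 4: ants at (0,4),(1,0),(0,4)
  0 0 0 0 5
  1 0 0 0 6
  2 0 0 0 0
  0 0 0 0 0
After step 5: ants at (1,4),(2,0),(1,4)
  0 0 0 0 4
  0 0 0 0 9
  3 0 0 0 0
  0 0 0 0 0
After step 6: ants at (0,4),(1,0),(0,4)
  0 0 0 0 7
  1 0 0 0 8
  2 0 0 0 0
  0 0 0 0 0

0 0 0 0 7
1 0 0 0 8
2 0 0 0 0
0 0 0 0 0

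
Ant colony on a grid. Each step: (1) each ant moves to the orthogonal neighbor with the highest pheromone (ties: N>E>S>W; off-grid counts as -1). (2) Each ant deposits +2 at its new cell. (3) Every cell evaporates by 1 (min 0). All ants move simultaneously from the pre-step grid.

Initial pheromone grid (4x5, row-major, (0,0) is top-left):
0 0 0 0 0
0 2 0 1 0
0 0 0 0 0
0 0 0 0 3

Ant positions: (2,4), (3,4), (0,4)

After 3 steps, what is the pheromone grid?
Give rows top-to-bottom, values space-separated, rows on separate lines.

After step 1: ants at (3,4),(2,4),(1,4)
  0 0 0 0 0
  0 1 0 0 1
  0 0 0 0 1
  0 0 0 0 4
After step 2: ants at (2,4),(3,4),(2,4)
  0 0 0 0 0
  0 0 0 0 0
  0 0 0 0 4
  0 0 0 0 5
After step 3: ants at (3,4),(2,4),(3,4)
  0 0 0 0 0
  0 0 0 0 0
  0 0 0 0 5
  0 0 0 0 8

0 0 0 0 0
0 0 0 0 0
0 0 0 0 5
0 0 0 0 8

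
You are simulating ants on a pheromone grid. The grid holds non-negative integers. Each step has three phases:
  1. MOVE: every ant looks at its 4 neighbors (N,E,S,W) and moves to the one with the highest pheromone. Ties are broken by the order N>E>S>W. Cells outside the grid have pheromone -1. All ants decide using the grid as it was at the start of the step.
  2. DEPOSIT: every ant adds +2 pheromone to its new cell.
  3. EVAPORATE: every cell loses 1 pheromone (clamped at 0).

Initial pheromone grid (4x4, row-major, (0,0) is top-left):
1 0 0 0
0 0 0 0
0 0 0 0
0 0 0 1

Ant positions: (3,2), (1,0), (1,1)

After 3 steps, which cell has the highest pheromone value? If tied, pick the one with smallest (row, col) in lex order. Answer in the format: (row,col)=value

Step 1: ant0:(3,2)->E->(3,3) | ant1:(1,0)->N->(0,0) | ant2:(1,1)->N->(0,1)
  grid max=2 at (0,0)
Step 2: ant0:(3,3)->N->(2,3) | ant1:(0,0)->E->(0,1) | ant2:(0,1)->W->(0,0)
  grid max=3 at (0,0)
Step 3: ant0:(2,3)->S->(3,3) | ant1:(0,1)->W->(0,0) | ant2:(0,0)->E->(0,1)
  grid max=4 at (0,0)
Final grid:
  4 3 0 0
  0 0 0 0
  0 0 0 0
  0 0 0 2
Max pheromone 4 at (0,0)

Answer: (0,0)=4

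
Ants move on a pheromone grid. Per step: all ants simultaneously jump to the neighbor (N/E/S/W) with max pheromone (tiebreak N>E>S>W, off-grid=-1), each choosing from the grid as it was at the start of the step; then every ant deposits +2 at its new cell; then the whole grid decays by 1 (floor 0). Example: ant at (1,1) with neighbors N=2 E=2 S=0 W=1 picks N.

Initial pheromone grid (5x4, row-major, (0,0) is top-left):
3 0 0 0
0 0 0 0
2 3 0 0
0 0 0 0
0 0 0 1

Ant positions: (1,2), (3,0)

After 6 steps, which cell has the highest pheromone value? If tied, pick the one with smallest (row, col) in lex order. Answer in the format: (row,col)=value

Answer: (2,1)=3

Derivation:
Step 1: ant0:(1,2)->N->(0,2) | ant1:(3,0)->N->(2,0)
  grid max=3 at (2,0)
Step 2: ant0:(0,2)->E->(0,3) | ant1:(2,0)->E->(2,1)
  grid max=3 at (2,1)
Step 3: ant0:(0,3)->S->(1,3) | ant1:(2,1)->W->(2,0)
  grid max=3 at (2,0)
Step 4: ant0:(1,3)->N->(0,3) | ant1:(2,0)->E->(2,1)
  grid max=3 at (2,1)
Step 5: ant0:(0,3)->S->(1,3) | ant1:(2,1)->W->(2,0)
  grid max=3 at (2,0)
Step 6: ant0:(1,3)->N->(0,3) | ant1:(2,0)->E->(2,1)
  grid max=3 at (2,1)
Final grid:
  0 0 0 1
  0 0 0 0
  2 3 0 0
  0 0 0 0
  0 0 0 0
Max pheromone 3 at (2,1)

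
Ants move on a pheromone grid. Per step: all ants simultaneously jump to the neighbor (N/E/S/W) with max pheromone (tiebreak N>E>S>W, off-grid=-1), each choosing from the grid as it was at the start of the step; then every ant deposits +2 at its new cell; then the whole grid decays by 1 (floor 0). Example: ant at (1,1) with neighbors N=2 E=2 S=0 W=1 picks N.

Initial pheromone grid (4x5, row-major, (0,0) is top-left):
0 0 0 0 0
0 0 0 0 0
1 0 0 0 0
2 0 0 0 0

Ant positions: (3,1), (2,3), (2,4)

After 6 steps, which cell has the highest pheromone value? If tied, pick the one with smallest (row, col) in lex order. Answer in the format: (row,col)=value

Answer: (1,3)=6

Derivation:
Step 1: ant0:(3,1)->W->(3,0) | ant1:(2,3)->N->(1,3) | ant2:(2,4)->N->(1,4)
  grid max=3 at (3,0)
Step 2: ant0:(3,0)->N->(2,0) | ant1:(1,3)->E->(1,4) | ant2:(1,4)->W->(1,3)
  grid max=2 at (1,3)
Step 3: ant0:(2,0)->S->(3,0) | ant1:(1,4)->W->(1,3) | ant2:(1,3)->E->(1,4)
  grid max=3 at (1,3)
Step 4: ant0:(3,0)->N->(2,0) | ant1:(1,3)->E->(1,4) | ant2:(1,4)->W->(1,3)
  grid max=4 at (1,3)
Step 5: ant0:(2,0)->S->(3,0) | ant1:(1,4)->W->(1,3) | ant2:(1,3)->E->(1,4)
  grid max=5 at (1,3)
Step 6: ant0:(3,0)->N->(2,0) | ant1:(1,3)->E->(1,4) | ant2:(1,4)->W->(1,3)
  grid max=6 at (1,3)
Final grid:
  0 0 0 0 0
  0 0 0 6 6
  1 0 0 0 0
  2 0 0 0 0
Max pheromone 6 at (1,3)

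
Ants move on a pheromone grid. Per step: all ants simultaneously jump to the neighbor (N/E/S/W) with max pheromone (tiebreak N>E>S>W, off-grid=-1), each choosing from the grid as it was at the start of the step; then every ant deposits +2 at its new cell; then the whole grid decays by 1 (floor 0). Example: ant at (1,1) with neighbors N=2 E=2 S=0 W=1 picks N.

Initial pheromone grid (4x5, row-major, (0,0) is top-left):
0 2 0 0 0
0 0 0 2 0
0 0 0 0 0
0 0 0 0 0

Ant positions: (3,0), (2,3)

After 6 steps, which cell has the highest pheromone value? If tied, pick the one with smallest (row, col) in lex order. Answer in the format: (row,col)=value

Step 1: ant0:(3,0)->N->(2,0) | ant1:(2,3)->N->(1,3)
  grid max=3 at (1,3)
Step 2: ant0:(2,0)->N->(1,0) | ant1:(1,3)->N->(0,3)
  grid max=2 at (1,3)
Step 3: ant0:(1,0)->N->(0,0) | ant1:(0,3)->S->(1,3)
  grid max=3 at (1,3)
Step 4: ant0:(0,0)->E->(0,1) | ant1:(1,3)->N->(0,3)
  grid max=2 at (1,3)
Step 5: ant0:(0,1)->E->(0,2) | ant1:(0,3)->S->(1,3)
  grid max=3 at (1,3)
Step 6: ant0:(0,2)->E->(0,3) | ant1:(1,3)->N->(0,3)
  grid max=3 at (0,3)
Final grid:
  0 0 0 3 0
  0 0 0 2 0
  0 0 0 0 0
  0 0 0 0 0
Max pheromone 3 at (0,3)

Answer: (0,3)=3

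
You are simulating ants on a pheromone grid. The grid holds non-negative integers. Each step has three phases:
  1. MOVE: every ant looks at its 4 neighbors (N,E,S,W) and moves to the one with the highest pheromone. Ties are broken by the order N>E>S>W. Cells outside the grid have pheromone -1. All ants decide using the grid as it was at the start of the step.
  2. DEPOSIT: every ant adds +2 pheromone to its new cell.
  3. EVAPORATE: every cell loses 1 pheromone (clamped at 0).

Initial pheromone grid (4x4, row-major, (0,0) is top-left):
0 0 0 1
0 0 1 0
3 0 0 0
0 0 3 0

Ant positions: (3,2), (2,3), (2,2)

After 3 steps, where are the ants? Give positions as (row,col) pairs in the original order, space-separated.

Step 1: ant0:(3,2)->N->(2,2) | ant1:(2,3)->N->(1,3) | ant2:(2,2)->S->(3,2)
  grid max=4 at (3,2)
Step 2: ant0:(2,2)->S->(3,2) | ant1:(1,3)->N->(0,3) | ant2:(3,2)->N->(2,2)
  grid max=5 at (3,2)
Step 3: ant0:(3,2)->N->(2,2) | ant1:(0,3)->S->(1,3) | ant2:(2,2)->S->(3,2)
  grid max=6 at (3,2)

(2,2) (1,3) (3,2)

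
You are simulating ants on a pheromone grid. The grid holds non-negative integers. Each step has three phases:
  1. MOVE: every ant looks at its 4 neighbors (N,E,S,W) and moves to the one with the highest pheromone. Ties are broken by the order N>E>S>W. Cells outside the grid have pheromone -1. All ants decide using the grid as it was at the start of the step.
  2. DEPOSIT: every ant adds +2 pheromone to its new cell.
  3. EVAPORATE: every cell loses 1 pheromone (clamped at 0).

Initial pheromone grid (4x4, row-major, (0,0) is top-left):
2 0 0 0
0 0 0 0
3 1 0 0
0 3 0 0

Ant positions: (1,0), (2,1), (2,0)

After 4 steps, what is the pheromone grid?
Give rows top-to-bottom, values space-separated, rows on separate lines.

After step 1: ants at (2,0),(3,1),(2,1)
  1 0 0 0
  0 0 0 0
  4 2 0 0
  0 4 0 0
After step 2: ants at (2,1),(2,1),(3,1)
  0 0 0 0
  0 0 0 0
  3 5 0 0
  0 5 0 0
After step 3: ants at (3,1),(3,1),(2,1)
  0 0 0 0
  0 0 0 0
  2 6 0 0
  0 8 0 0
After step 4: ants at (2,1),(2,1),(3,1)
  0 0 0 0
  0 0 0 0
  1 9 0 0
  0 9 0 0

0 0 0 0
0 0 0 0
1 9 0 0
0 9 0 0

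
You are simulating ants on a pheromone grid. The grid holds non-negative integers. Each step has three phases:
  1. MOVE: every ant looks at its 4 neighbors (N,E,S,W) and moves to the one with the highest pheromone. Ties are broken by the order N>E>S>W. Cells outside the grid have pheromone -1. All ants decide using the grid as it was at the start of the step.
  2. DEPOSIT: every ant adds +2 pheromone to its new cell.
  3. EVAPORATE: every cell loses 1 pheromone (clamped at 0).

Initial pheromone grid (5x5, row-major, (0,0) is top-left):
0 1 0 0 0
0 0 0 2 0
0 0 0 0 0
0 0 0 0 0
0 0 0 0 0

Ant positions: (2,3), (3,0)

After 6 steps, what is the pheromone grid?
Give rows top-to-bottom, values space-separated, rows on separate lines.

After step 1: ants at (1,3),(2,0)
  0 0 0 0 0
  0 0 0 3 0
  1 0 0 0 0
  0 0 0 0 0
  0 0 0 0 0
After step 2: ants at (0,3),(1,0)
  0 0 0 1 0
  1 0 0 2 0
  0 0 0 0 0
  0 0 0 0 0
  0 0 0 0 0
After step 3: ants at (1,3),(0,0)
  1 0 0 0 0
  0 0 0 3 0
  0 0 0 0 0
  0 0 0 0 0
  0 0 0 0 0
After step 4: ants at (0,3),(0,1)
  0 1 0 1 0
  0 0 0 2 0
  0 0 0 0 0
  0 0 0 0 0
  0 0 0 0 0
After step 5: ants at (1,3),(0,2)
  0 0 1 0 0
  0 0 0 3 0
  0 0 0 0 0
  0 0 0 0 0
  0 0 0 0 0
After step 6: ants at (0,3),(0,3)
  0 0 0 3 0
  0 0 0 2 0
  0 0 0 0 0
  0 0 0 0 0
  0 0 0 0 0

0 0 0 3 0
0 0 0 2 0
0 0 0 0 0
0 0 0 0 0
0 0 0 0 0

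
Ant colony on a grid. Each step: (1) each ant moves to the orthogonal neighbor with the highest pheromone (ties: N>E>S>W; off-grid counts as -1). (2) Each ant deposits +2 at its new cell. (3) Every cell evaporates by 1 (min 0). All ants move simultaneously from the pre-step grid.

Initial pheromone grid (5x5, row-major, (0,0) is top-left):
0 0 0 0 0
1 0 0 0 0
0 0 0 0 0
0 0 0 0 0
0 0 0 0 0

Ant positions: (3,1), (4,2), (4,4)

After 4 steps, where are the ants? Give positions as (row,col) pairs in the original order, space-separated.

Step 1: ant0:(3,1)->N->(2,1) | ant1:(4,2)->N->(3,2) | ant2:(4,4)->N->(3,4)
  grid max=1 at (2,1)
Step 2: ant0:(2,1)->N->(1,1) | ant1:(3,2)->N->(2,2) | ant2:(3,4)->N->(2,4)
  grid max=1 at (1,1)
Step 3: ant0:(1,1)->N->(0,1) | ant1:(2,2)->N->(1,2) | ant2:(2,4)->N->(1,4)
  grid max=1 at (0,1)
Step 4: ant0:(0,1)->E->(0,2) | ant1:(1,2)->N->(0,2) | ant2:(1,4)->N->(0,4)
  grid max=3 at (0,2)

(0,2) (0,2) (0,4)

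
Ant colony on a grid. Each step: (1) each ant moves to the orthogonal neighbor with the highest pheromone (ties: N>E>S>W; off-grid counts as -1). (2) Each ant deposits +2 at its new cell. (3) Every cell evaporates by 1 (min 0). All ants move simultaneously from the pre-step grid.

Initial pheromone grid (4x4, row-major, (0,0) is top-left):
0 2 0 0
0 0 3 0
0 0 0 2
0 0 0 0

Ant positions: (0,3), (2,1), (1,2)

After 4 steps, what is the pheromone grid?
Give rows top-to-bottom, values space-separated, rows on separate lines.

After step 1: ants at (1,3),(1,1),(0,2)
  0 1 1 0
  0 1 2 1
  0 0 0 1
  0 0 0 0
After step 2: ants at (1,2),(1,2),(1,2)
  0 0 0 0
  0 0 7 0
  0 0 0 0
  0 0 0 0
After step 3: ants at (0,2),(0,2),(0,2)
  0 0 5 0
  0 0 6 0
  0 0 0 0
  0 0 0 0
After step 4: ants at (1,2),(1,2),(1,2)
  0 0 4 0
  0 0 11 0
  0 0 0 0
  0 0 0 0

0 0 4 0
0 0 11 0
0 0 0 0
0 0 0 0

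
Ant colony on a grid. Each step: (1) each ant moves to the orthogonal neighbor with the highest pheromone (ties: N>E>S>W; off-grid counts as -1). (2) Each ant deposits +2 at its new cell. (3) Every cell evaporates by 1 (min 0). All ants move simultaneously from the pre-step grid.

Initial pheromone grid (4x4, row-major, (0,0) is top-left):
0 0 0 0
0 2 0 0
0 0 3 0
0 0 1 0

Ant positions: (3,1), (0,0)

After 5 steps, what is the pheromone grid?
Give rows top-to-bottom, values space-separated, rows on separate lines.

After step 1: ants at (3,2),(0,1)
  0 1 0 0
  0 1 0 0
  0 0 2 0
  0 0 2 0
After step 2: ants at (2,2),(1,1)
  0 0 0 0
  0 2 0 0
  0 0 3 0
  0 0 1 0
After step 3: ants at (3,2),(0,1)
  0 1 0 0
  0 1 0 0
  0 0 2 0
  0 0 2 0
After step 4: ants at (2,2),(1,1)
  0 0 0 0
  0 2 0 0
  0 0 3 0
  0 0 1 0
After step 5: ants at (3,2),(0,1)
  0 1 0 0
  0 1 0 0
  0 0 2 0
  0 0 2 0

0 1 0 0
0 1 0 0
0 0 2 0
0 0 2 0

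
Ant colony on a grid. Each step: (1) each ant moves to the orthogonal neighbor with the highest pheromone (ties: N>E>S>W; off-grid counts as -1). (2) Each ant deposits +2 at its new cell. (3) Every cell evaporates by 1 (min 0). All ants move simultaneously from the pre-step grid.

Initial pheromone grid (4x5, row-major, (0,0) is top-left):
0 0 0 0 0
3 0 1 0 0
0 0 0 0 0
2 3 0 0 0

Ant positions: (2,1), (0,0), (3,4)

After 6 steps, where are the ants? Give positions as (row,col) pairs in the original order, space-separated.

Step 1: ant0:(2,1)->S->(3,1) | ant1:(0,0)->S->(1,0) | ant2:(3,4)->N->(2,4)
  grid max=4 at (1,0)
Step 2: ant0:(3,1)->W->(3,0) | ant1:(1,0)->N->(0,0) | ant2:(2,4)->N->(1,4)
  grid max=3 at (1,0)
Step 3: ant0:(3,0)->E->(3,1) | ant1:(0,0)->S->(1,0) | ant2:(1,4)->N->(0,4)
  grid max=4 at (1,0)
Step 4: ant0:(3,1)->W->(3,0) | ant1:(1,0)->N->(0,0) | ant2:(0,4)->S->(1,4)
  grid max=3 at (1,0)
Step 5: ant0:(3,0)->E->(3,1) | ant1:(0,0)->S->(1,0) | ant2:(1,4)->N->(0,4)
  grid max=4 at (1,0)
Step 6: ant0:(3,1)->W->(3,0) | ant1:(1,0)->N->(0,0) | ant2:(0,4)->S->(1,4)
  grid max=3 at (1,0)

(3,0) (0,0) (1,4)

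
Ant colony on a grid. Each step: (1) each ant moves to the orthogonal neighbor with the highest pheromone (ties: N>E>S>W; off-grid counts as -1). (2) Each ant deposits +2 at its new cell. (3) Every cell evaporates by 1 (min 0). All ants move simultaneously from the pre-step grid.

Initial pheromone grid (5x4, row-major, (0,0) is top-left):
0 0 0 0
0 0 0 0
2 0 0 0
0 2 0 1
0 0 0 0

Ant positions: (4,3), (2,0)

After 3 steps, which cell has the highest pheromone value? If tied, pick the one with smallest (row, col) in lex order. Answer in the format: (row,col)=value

Answer: (3,3)=2

Derivation:
Step 1: ant0:(4,3)->N->(3,3) | ant1:(2,0)->N->(1,0)
  grid max=2 at (3,3)
Step 2: ant0:(3,3)->N->(2,3) | ant1:(1,0)->S->(2,0)
  grid max=2 at (2,0)
Step 3: ant0:(2,3)->S->(3,3) | ant1:(2,0)->N->(1,0)
  grid max=2 at (3,3)
Final grid:
  0 0 0 0
  1 0 0 0
  1 0 0 0
  0 0 0 2
  0 0 0 0
Max pheromone 2 at (3,3)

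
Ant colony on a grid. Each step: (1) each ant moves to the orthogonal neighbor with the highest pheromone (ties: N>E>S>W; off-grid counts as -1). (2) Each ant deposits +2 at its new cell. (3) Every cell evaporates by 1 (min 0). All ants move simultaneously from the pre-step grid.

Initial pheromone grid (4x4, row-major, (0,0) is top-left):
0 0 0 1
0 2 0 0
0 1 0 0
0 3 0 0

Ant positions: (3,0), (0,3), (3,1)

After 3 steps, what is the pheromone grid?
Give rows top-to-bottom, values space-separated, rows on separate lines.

After step 1: ants at (3,1),(1,3),(2,1)
  0 0 0 0
  0 1 0 1
  0 2 0 0
  0 4 0 0
After step 2: ants at (2,1),(0,3),(3,1)
  0 0 0 1
  0 0 0 0
  0 3 0 0
  0 5 0 0
After step 3: ants at (3,1),(1,3),(2,1)
  0 0 0 0
  0 0 0 1
  0 4 0 0
  0 6 0 0

0 0 0 0
0 0 0 1
0 4 0 0
0 6 0 0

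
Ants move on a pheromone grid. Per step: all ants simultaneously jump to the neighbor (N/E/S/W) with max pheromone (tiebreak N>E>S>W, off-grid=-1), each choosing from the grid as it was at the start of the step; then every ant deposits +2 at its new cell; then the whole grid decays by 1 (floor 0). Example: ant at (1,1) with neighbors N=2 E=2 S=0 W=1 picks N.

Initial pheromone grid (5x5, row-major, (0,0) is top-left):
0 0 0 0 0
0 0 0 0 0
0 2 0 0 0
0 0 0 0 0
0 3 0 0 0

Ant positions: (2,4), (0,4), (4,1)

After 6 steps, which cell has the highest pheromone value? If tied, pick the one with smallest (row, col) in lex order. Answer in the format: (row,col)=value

Step 1: ant0:(2,4)->N->(1,4) | ant1:(0,4)->S->(1,4) | ant2:(4,1)->N->(3,1)
  grid max=3 at (1,4)
Step 2: ant0:(1,4)->N->(0,4) | ant1:(1,4)->N->(0,4) | ant2:(3,1)->S->(4,1)
  grid max=3 at (0,4)
Step 3: ant0:(0,4)->S->(1,4) | ant1:(0,4)->S->(1,4) | ant2:(4,1)->N->(3,1)
  grid max=5 at (1,4)
Step 4: ant0:(1,4)->N->(0,4) | ant1:(1,4)->N->(0,4) | ant2:(3,1)->S->(4,1)
  grid max=5 at (0,4)
Step 5: ant0:(0,4)->S->(1,4) | ant1:(0,4)->S->(1,4) | ant2:(4,1)->N->(3,1)
  grid max=7 at (1,4)
Step 6: ant0:(1,4)->N->(0,4) | ant1:(1,4)->N->(0,4) | ant2:(3,1)->S->(4,1)
  grid max=7 at (0,4)
Final grid:
  0 0 0 0 7
  0 0 0 0 6
  0 0 0 0 0
  0 0 0 0 0
  0 3 0 0 0
Max pheromone 7 at (0,4)

Answer: (0,4)=7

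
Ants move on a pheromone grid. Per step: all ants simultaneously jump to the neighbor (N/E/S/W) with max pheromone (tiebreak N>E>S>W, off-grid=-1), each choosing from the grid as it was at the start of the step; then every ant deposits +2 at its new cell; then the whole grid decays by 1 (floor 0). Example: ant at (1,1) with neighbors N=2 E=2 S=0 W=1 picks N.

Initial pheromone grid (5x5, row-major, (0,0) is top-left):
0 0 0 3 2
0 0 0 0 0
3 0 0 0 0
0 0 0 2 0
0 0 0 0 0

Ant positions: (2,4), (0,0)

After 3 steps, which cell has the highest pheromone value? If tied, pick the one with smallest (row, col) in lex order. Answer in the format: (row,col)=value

Step 1: ant0:(2,4)->N->(1,4) | ant1:(0,0)->E->(0,1)
  grid max=2 at (0,3)
Step 2: ant0:(1,4)->N->(0,4) | ant1:(0,1)->E->(0,2)
  grid max=2 at (0,4)
Step 3: ant0:(0,4)->W->(0,3) | ant1:(0,2)->E->(0,3)
  grid max=4 at (0,3)
Final grid:
  0 0 0 4 1
  0 0 0 0 0
  0 0 0 0 0
  0 0 0 0 0
  0 0 0 0 0
Max pheromone 4 at (0,3)

Answer: (0,3)=4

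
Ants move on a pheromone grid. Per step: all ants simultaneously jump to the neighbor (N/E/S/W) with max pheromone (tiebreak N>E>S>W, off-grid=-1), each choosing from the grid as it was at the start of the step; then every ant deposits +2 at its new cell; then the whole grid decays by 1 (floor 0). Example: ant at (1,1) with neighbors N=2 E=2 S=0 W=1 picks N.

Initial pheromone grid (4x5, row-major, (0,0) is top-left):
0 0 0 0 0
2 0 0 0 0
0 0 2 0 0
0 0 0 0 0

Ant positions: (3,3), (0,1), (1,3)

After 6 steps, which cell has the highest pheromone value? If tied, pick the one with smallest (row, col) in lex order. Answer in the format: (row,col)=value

Answer: (0,2)=10

Derivation:
Step 1: ant0:(3,3)->N->(2,3) | ant1:(0,1)->E->(0,2) | ant2:(1,3)->N->(0,3)
  grid max=1 at (0,2)
Step 2: ant0:(2,3)->W->(2,2) | ant1:(0,2)->E->(0,3) | ant2:(0,3)->W->(0,2)
  grid max=2 at (0,2)
Step 3: ant0:(2,2)->N->(1,2) | ant1:(0,3)->W->(0,2) | ant2:(0,2)->E->(0,3)
  grid max=3 at (0,2)
Step 4: ant0:(1,2)->N->(0,2) | ant1:(0,2)->E->(0,3) | ant2:(0,3)->W->(0,2)
  grid max=6 at (0,2)
Step 5: ant0:(0,2)->E->(0,3) | ant1:(0,3)->W->(0,2) | ant2:(0,2)->E->(0,3)
  grid max=7 at (0,2)
Step 6: ant0:(0,3)->W->(0,2) | ant1:(0,2)->E->(0,3) | ant2:(0,3)->W->(0,2)
  grid max=10 at (0,2)
Final grid:
  0 0 10 8 0
  0 0 0 0 0
  0 0 0 0 0
  0 0 0 0 0
Max pheromone 10 at (0,2)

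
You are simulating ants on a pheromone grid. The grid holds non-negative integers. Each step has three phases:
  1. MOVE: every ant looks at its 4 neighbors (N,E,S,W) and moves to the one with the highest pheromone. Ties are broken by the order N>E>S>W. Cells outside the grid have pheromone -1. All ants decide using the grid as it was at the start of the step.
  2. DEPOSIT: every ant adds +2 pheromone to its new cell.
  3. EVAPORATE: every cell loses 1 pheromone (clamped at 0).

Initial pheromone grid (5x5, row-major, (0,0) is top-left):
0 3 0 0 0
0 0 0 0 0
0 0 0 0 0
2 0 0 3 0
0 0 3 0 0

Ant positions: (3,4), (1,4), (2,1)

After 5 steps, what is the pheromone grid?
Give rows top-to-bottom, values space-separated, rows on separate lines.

After step 1: ants at (3,3),(0,4),(1,1)
  0 2 0 0 1
  0 1 0 0 0
  0 0 0 0 0
  1 0 0 4 0
  0 0 2 0 0
After step 2: ants at (2,3),(1,4),(0,1)
  0 3 0 0 0
  0 0 0 0 1
  0 0 0 1 0
  0 0 0 3 0
  0 0 1 0 0
After step 3: ants at (3,3),(0,4),(0,2)
  0 2 1 0 1
  0 0 0 0 0
  0 0 0 0 0
  0 0 0 4 0
  0 0 0 0 0
After step 4: ants at (2,3),(1,4),(0,1)
  0 3 0 0 0
  0 0 0 0 1
  0 0 0 1 0
  0 0 0 3 0
  0 0 0 0 0
After step 5: ants at (3,3),(0,4),(0,2)
  0 2 1 0 1
  0 0 0 0 0
  0 0 0 0 0
  0 0 0 4 0
  0 0 0 0 0

0 2 1 0 1
0 0 0 0 0
0 0 0 0 0
0 0 0 4 0
0 0 0 0 0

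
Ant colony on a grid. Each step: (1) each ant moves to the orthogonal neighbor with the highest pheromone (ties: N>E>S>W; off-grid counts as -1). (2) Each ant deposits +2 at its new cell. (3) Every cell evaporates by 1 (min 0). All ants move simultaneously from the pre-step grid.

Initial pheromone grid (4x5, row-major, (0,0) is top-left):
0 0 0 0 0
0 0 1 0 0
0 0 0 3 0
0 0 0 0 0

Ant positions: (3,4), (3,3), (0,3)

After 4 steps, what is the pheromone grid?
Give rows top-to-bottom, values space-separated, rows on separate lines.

After step 1: ants at (2,4),(2,3),(0,4)
  0 0 0 0 1
  0 0 0 0 0
  0 0 0 4 1
  0 0 0 0 0
After step 2: ants at (2,3),(2,4),(1,4)
  0 0 0 0 0
  0 0 0 0 1
  0 0 0 5 2
  0 0 0 0 0
After step 3: ants at (2,4),(2,3),(2,4)
  0 0 0 0 0
  0 0 0 0 0
  0 0 0 6 5
  0 0 0 0 0
After step 4: ants at (2,3),(2,4),(2,3)
  0 0 0 0 0
  0 0 0 0 0
  0 0 0 9 6
  0 0 0 0 0

0 0 0 0 0
0 0 0 0 0
0 0 0 9 6
0 0 0 0 0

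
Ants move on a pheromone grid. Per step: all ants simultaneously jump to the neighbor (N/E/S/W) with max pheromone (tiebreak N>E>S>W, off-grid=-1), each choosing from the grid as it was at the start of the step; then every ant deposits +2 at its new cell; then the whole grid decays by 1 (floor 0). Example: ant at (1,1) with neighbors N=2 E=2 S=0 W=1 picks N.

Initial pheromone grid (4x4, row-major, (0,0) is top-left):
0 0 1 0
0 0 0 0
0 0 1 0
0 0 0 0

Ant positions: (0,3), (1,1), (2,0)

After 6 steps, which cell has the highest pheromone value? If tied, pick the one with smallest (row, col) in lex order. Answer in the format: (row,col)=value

Answer: (0,2)=11

Derivation:
Step 1: ant0:(0,3)->W->(0,2) | ant1:(1,1)->N->(0,1) | ant2:(2,0)->N->(1,0)
  grid max=2 at (0,2)
Step 2: ant0:(0,2)->W->(0,1) | ant1:(0,1)->E->(0,2) | ant2:(1,0)->N->(0,0)
  grid max=3 at (0,2)
Step 3: ant0:(0,1)->E->(0,2) | ant1:(0,2)->W->(0,1) | ant2:(0,0)->E->(0,1)
  grid max=5 at (0,1)
Step 4: ant0:(0,2)->W->(0,1) | ant1:(0,1)->E->(0,2) | ant2:(0,1)->E->(0,2)
  grid max=7 at (0,2)
Step 5: ant0:(0,1)->E->(0,2) | ant1:(0,2)->W->(0,1) | ant2:(0,2)->W->(0,1)
  grid max=9 at (0,1)
Step 6: ant0:(0,2)->W->(0,1) | ant1:(0,1)->E->(0,2) | ant2:(0,1)->E->(0,2)
  grid max=11 at (0,2)
Final grid:
  0 10 11 0
  0 0 0 0
  0 0 0 0
  0 0 0 0
Max pheromone 11 at (0,2)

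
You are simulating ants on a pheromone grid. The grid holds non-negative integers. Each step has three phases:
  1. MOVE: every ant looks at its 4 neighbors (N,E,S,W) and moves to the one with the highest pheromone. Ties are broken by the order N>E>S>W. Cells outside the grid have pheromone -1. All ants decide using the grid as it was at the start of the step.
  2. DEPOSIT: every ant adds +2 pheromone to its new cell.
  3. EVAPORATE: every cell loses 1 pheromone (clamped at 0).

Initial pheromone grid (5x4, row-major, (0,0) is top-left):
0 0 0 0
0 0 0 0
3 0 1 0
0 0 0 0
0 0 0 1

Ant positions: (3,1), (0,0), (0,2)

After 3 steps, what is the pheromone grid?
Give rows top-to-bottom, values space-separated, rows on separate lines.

After step 1: ants at (2,1),(0,1),(0,3)
  0 1 0 1
  0 0 0 0
  2 1 0 0
  0 0 0 0
  0 0 0 0
After step 2: ants at (2,0),(0,2),(1,3)
  0 0 1 0
  0 0 0 1
  3 0 0 0
  0 0 0 0
  0 0 0 0
After step 3: ants at (1,0),(0,3),(0,3)
  0 0 0 3
  1 0 0 0
  2 0 0 0
  0 0 0 0
  0 0 0 0

0 0 0 3
1 0 0 0
2 0 0 0
0 0 0 0
0 0 0 0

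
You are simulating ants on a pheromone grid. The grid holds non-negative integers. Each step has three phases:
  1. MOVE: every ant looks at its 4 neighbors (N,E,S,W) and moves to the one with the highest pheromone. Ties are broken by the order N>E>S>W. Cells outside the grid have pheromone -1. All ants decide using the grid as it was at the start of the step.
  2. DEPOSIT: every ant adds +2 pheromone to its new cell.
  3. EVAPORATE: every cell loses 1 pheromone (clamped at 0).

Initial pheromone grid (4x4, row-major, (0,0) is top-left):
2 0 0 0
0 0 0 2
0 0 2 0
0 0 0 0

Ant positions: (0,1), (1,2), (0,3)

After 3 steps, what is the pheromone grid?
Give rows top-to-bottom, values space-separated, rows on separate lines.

After step 1: ants at (0,0),(1,3),(1,3)
  3 0 0 0
  0 0 0 5
  0 0 1 0
  0 0 0 0
After step 2: ants at (0,1),(0,3),(0,3)
  2 1 0 3
  0 0 0 4
  0 0 0 0
  0 0 0 0
After step 3: ants at (0,0),(1,3),(1,3)
  3 0 0 2
  0 0 0 7
  0 0 0 0
  0 0 0 0

3 0 0 2
0 0 0 7
0 0 0 0
0 0 0 0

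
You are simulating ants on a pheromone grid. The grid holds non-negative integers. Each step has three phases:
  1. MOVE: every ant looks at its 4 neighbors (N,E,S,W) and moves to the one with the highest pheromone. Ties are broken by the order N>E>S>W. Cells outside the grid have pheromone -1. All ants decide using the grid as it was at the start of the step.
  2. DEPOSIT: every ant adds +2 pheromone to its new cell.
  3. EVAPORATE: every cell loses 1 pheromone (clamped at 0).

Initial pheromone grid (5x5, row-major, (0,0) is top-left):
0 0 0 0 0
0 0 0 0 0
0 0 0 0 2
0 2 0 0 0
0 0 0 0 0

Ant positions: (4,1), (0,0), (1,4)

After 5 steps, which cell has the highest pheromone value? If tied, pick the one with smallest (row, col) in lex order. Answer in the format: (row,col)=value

Step 1: ant0:(4,1)->N->(3,1) | ant1:(0,0)->E->(0,1) | ant2:(1,4)->S->(2,4)
  grid max=3 at (2,4)
Step 2: ant0:(3,1)->N->(2,1) | ant1:(0,1)->E->(0,2) | ant2:(2,4)->N->(1,4)
  grid max=2 at (2,4)
Step 3: ant0:(2,1)->S->(3,1) | ant1:(0,2)->E->(0,3) | ant2:(1,4)->S->(2,4)
  grid max=3 at (2,4)
Step 4: ant0:(3,1)->N->(2,1) | ant1:(0,3)->E->(0,4) | ant2:(2,4)->N->(1,4)
  grid max=2 at (2,4)
Step 5: ant0:(2,1)->S->(3,1) | ant1:(0,4)->S->(1,4) | ant2:(1,4)->S->(2,4)
  grid max=3 at (2,4)
Final grid:
  0 0 0 0 0
  0 0 0 0 2
  0 0 0 0 3
  0 3 0 0 0
  0 0 0 0 0
Max pheromone 3 at (2,4)

Answer: (2,4)=3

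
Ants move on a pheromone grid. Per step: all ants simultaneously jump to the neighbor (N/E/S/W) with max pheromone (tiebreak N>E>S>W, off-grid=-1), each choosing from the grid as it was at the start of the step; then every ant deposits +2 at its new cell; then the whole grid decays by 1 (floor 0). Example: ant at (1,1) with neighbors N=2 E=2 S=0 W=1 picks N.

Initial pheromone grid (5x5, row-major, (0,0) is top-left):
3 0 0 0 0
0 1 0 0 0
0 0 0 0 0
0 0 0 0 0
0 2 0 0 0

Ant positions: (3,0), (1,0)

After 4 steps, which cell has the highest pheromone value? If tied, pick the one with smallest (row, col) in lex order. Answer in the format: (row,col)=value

Step 1: ant0:(3,0)->N->(2,0) | ant1:(1,0)->N->(0,0)
  grid max=4 at (0,0)
Step 2: ant0:(2,0)->N->(1,0) | ant1:(0,0)->E->(0,1)
  grid max=3 at (0,0)
Step 3: ant0:(1,0)->N->(0,0) | ant1:(0,1)->W->(0,0)
  grid max=6 at (0,0)
Step 4: ant0:(0,0)->E->(0,1) | ant1:(0,0)->E->(0,1)
  grid max=5 at (0,0)
Final grid:
  5 3 0 0 0
  0 0 0 0 0
  0 0 0 0 0
  0 0 0 0 0
  0 0 0 0 0
Max pheromone 5 at (0,0)

Answer: (0,0)=5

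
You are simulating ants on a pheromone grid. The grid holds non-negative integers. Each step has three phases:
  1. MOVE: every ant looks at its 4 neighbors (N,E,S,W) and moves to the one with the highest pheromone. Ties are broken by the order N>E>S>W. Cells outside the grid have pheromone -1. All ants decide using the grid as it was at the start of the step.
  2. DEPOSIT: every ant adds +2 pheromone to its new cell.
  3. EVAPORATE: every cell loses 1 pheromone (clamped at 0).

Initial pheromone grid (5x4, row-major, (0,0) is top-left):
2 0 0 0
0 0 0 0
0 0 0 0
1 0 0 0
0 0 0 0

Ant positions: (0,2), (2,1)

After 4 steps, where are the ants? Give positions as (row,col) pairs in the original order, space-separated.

Step 1: ant0:(0,2)->E->(0,3) | ant1:(2,1)->N->(1,1)
  grid max=1 at (0,0)
Step 2: ant0:(0,3)->S->(1,3) | ant1:(1,1)->N->(0,1)
  grid max=1 at (0,1)
Step 3: ant0:(1,3)->N->(0,3) | ant1:(0,1)->E->(0,2)
  grid max=1 at (0,2)
Step 4: ant0:(0,3)->W->(0,2) | ant1:(0,2)->E->(0,3)
  grid max=2 at (0,2)

(0,2) (0,3)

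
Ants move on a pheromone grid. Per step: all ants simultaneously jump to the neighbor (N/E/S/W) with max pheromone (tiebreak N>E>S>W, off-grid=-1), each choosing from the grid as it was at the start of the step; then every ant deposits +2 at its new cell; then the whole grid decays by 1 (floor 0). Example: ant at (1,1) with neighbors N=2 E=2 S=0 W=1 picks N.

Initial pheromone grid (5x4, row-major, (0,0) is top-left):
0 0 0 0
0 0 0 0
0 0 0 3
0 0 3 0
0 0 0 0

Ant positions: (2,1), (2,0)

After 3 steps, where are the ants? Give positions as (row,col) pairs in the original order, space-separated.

Step 1: ant0:(2,1)->N->(1,1) | ant1:(2,0)->N->(1,0)
  grid max=2 at (2,3)
Step 2: ant0:(1,1)->W->(1,0) | ant1:(1,0)->E->(1,1)
  grid max=2 at (1,0)
Step 3: ant0:(1,0)->E->(1,1) | ant1:(1,1)->W->(1,0)
  grid max=3 at (1,0)

(1,1) (1,0)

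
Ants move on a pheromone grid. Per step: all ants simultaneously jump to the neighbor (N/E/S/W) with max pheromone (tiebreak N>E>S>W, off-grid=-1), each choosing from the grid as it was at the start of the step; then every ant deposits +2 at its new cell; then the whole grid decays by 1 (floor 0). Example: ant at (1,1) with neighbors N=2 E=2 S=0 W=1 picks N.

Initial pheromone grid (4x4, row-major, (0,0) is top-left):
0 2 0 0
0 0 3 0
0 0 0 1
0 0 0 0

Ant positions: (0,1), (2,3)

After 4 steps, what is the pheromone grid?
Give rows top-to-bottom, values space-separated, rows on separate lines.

After step 1: ants at (0,2),(1,3)
  0 1 1 0
  0 0 2 1
  0 0 0 0
  0 0 0 0
After step 2: ants at (1,2),(1,2)
  0 0 0 0
  0 0 5 0
  0 0 0 0
  0 0 0 0
After step 3: ants at (0,2),(0,2)
  0 0 3 0
  0 0 4 0
  0 0 0 0
  0 0 0 0
After step 4: ants at (1,2),(1,2)
  0 0 2 0
  0 0 7 0
  0 0 0 0
  0 0 0 0

0 0 2 0
0 0 7 0
0 0 0 0
0 0 0 0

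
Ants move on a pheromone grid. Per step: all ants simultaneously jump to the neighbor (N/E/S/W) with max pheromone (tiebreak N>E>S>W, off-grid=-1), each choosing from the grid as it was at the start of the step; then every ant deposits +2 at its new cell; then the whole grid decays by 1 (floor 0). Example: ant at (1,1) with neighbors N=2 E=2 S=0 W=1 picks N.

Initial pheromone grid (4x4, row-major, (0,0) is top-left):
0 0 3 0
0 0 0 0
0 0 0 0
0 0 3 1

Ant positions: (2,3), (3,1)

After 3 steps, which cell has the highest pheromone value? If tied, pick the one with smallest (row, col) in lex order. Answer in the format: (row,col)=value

Answer: (3,2)=6

Derivation:
Step 1: ant0:(2,3)->S->(3,3) | ant1:(3,1)->E->(3,2)
  grid max=4 at (3,2)
Step 2: ant0:(3,3)->W->(3,2) | ant1:(3,2)->E->(3,3)
  grid max=5 at (3,2)
Step 3: ant0:(3,2)->E->(3,3) | ant1:(3,3)->W->(3,2)
  grid max=6 at (3,2)
Final grid:
  0 0 0 0
  0 0 0 0
  0 0 0 0
  0 0 6 4
Max pheromone 6 at (3,2)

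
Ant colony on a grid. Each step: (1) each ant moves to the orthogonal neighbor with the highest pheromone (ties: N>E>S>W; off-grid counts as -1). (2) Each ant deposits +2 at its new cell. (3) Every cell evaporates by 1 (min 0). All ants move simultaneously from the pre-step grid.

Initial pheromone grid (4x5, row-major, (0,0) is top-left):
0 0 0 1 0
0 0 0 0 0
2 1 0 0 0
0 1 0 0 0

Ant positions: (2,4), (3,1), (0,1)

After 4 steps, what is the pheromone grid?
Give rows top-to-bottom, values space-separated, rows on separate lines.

After step 1: ants at (1,4),(2,1),(0,2)
  0 0 1 0 0
  0 0 0 0 1
  1 2 0 0 0
  0 0 0 0 0
After step 2: ants at (0,4),(2,0),(0,3)
  0 0 0 1 1
  0 0 0 0 0
  2 1 0 0 0
  0 0 0 0 0
After step 3: ants at (0,3),(2,1),(0,4)
  0 0 0 2 2
  0 0 0 0 0
  1 2 0 0 0
  0 0 0 0 0
After step 4: ants at (0,4),(2,0),(0,3)
  0 0 0 3 3
  0 0 0 0 0
  2 1 0 0 0
  0 0 0 0 0

0 0 0 3 3
0 0 0 0 0
2 1 0 0 0
0 0 0 0 0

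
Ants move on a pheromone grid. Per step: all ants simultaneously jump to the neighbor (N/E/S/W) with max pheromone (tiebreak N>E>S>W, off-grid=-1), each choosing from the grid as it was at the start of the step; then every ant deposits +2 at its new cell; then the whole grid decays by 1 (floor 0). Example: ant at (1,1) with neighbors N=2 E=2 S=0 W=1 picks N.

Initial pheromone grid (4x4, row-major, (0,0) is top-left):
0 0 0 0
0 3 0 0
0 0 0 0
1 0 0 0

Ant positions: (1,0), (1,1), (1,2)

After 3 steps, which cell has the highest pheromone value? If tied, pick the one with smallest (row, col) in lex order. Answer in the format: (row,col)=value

Answer: (1,1)=10

Derivation:
Step 1: ant0:(1,0)->E->(1,1) | ant1:(1,1)->N->(0,1) | ant2:(1,2)->W->(1,1)
  grid max=6 at (1,1)
Step 2: ant0:(1,1)->N->(0,1) | ant1:(0,1)->S->(1,1) | ant2:(1,1)->N->(0,1)
  grid max=7 at (1,1)
Step 3: ant0:(0,1)->S->(1,1) | ant1:(1,1)->N->(0,1) | ant2:(0,1)->S->(1,1)
  grid max=10 at (1,1)
Final grid:
  0 5 0 0
  0 10 0 0
  0 0 0 0
  0 0 0 0
Max pheromone 10 at (1,1)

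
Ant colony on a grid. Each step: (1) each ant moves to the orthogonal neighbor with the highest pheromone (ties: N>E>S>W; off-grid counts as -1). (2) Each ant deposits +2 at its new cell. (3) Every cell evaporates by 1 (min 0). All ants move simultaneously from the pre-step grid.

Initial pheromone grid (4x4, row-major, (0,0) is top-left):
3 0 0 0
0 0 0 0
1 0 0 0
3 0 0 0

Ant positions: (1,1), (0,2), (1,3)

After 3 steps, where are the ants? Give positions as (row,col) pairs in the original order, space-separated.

Step 1: ant0:(1,1)->N->(0,1) | ant1:(0,2)->E->(0,3) | ant2:(1,3)->N->(0,3)
  grid max=3 at (0,3)
Step 2: ant0:(0,1)->W->(0,0) | ant1:(0,3)->S->(1,3) | ant2:(0,3)->S->(1,3)
  grid max=3 at (0,0)
Step 3: ant0:(0,0)->E->(0,1) | ant1:(1,3)->N->(0,3) | ant2:(1,3)->N->(0,3)
  grid max=5 at (0,3)

(0,1) (0,3) (0,3)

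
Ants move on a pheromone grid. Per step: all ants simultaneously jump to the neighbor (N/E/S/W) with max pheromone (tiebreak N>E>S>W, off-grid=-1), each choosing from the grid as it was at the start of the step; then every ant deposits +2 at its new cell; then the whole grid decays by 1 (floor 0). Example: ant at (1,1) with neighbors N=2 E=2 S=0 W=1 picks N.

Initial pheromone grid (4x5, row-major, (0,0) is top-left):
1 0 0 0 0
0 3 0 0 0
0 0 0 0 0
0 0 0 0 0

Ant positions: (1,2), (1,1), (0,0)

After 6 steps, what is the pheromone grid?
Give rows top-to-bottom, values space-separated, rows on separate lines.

After step 1: ants at (1,1),(0,1),(0,1)
  0 3 0 0 0
  0 4 0 0 0
  0 0 0 0 0
  0 0 0 0 0
After step 2: ants at (0,1),(1,1),(1,1)
  0 4 0 0 0
  0 7 0 0 0
  0 0 0 0 0
  0 0 0 0 0
After step 3: ants at (1,1),(0,1),(0,1)
  0 7 0 0 0
  0 8 0 0 0
  0 0 0 0 0
  0 0 0 0 0
After step 4: ants at (0,1),(1,1),(1,1)
  0 8 0 0 0
  0 11 0 0 0
  0 0 0 0 0
  0 0 0 0 0
After step 5: ants at (1,1),(0,1),(0,1)
  0 11 0 0 0
  0 12 0 0 0
  0 0 0 0 0
  0 0 0 0 0
After step 6: ants at (0,1),(1,1),(1,1)
  0 12 0 0 0
  0 15 0 0 0
  0 0 0 0 0
  0 0 0 0 0

0 12 0 0 0
0 15 0 0 0
0 0 0 0 0
0 0 0 0 0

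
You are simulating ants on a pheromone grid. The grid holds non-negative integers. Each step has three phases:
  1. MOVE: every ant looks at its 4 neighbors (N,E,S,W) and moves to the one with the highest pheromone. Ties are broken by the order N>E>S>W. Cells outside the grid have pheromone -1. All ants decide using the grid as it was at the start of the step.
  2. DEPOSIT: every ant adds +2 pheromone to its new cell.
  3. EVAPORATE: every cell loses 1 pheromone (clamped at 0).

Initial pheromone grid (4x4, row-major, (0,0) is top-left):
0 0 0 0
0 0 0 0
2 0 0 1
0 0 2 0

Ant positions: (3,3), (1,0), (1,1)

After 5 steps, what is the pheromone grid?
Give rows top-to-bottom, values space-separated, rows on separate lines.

After step 1: ants at (3,2),(2,0),(0,1)
  0 1 0 0
  0 0 0 0
  3 0 0 0
  0 0 3 0
After step 2: ants at (2,2),(1,0),(0,2)
  0 0 1 0
  1 0 0 0
  2 0 1 0
  0 0 2 0
After step 3: ants at (3,2),(2,0),(0,3)
  0 0 0 1
  0 0 0 0
  3 0 0 0
  0 0 3 0
After step 4: ants at (2,2),(1,0),(1,3)
  0 0 0 0
  1 0 0 1
  2 0 1 0
  0 0 2 0
After step 5: ants at (3,2),(2,0),(0,3)
  0 0 0 1
  0 0 0 0
  3 0 0 0
  0 0 3 0

0 0 0 1
0 0 0 0
3 0 0 0
0 0 3 0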